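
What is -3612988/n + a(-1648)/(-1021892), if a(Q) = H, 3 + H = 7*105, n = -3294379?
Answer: 922418011967/841624886267 ≈ 1.0960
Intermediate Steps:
H = 732 (H = -3 + 7*105 = -3 + 735 = 732)
a(Q) = 732
-3612988/n + a(-1648)/(-1021892) = -3612988/(-3294379) + 732/(-1021892) = -3612988*(-1/3294379) + 732*(-1/1021892) = 3612988/3294379 - 183/255473 = 922418011967/841624886267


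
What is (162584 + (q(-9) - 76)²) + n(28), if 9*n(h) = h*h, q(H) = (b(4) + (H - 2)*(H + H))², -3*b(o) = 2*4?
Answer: 117464691304/81 ≈ 1.4502e+9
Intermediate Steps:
b(o) = -8/3 (b(o) = -2*4/3 = -⅓*8 = -8/3)
q(H) = (-8/3 + 2*H*(-2 + H))² (q(H) = (-8/3 + (H - 2)*(H + H))² = (-8/3 + (-2 + H)*(2*H))² = (-8/3 + 2*H*(-2 + H))²)
n(h) = h²/9 (n(h) = (h*h)/9 = h²/9)
(162584 + (q(-9) - 76)²) + n(28) = (162584 + (4*(4 - 3*(-9)² + 6*(-9))²/9 - 76)²) + (⅑)*28² = (162584 + (4*(4 - 3*81 - 54)²/9 - 76)²) + (⅑)*784 = (162584 + (4*(4 - 243 - 54)²/9 - 76)²) + 784/9 = (162584 + ((4/9)*(-293)² - 76)²) + 784/9 = (162584 + ((4/9)*85849 - 76)²) + 784/9 = (162584 + (343396/9 - 76)²) + 784/9 = (162584 + (342712/9)²) + 784/9 = (162584 + 117451514944/81) + 784/9 = 117464684248/81 + 784/9 = 117464691304/81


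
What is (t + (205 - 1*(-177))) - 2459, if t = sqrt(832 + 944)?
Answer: -2077 + 4*sqrt(111) ≈ -2034.9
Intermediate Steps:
t = 4*sqrt(111) (t = sqrt(1776) = 4*sqrt(111) ≈ 42.143)
(t + (205 - 1*(-177))) - 2459 = (4*sqrt(111) + (205 - 1*(-177))) - 2459 = (4*sqrt(111) + (205 + 177)) - 2459 = (4*sqrt(111) + 382) - 2459 = (382 + 4*sqrt(111)) - 2459 = -2077 + 4*sqrt(111)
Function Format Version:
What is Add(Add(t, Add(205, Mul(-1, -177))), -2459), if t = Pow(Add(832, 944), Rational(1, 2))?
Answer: Add(-2077, Mul(4, Pow(111, Rational(1, 2)))) ≈ -2034.9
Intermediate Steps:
t = Mul(4, Pow(111, Rational(1, 2))) (t = Pow(1776, Rational(1, 2)) = Mul(4, Pow(111, Rational(1, 2))) ≈ 42.143)
Add(Add(t, Add(205, Mul(-1, -177))), -2459) = Add(Add(Mul(4, Pow(111, Rational(1, 2))), Add(205, Mul(-1, -177))), -2459) = Add(Add(Mul(4, Pow(111, Rational(1, 2))), Add(205, 177)), -2459) = Add(Add(Mul(4, Pow(111, Rational(1, 2))), 382), -2459) = Add(Add(382, Mul(4, Pow(111, Rational(1, 2)))), -2459) = Add(-2077, Mul(4, Pow(111, Rational(1, 2))))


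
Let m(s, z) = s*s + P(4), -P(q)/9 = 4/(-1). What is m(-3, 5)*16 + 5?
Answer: 725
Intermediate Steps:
P(q) = 36 (P(q) = -36/(-1) = -36*(-1) = -9*(-4) = 36)
m(s, z) = 36 + s² (m(s, z) = s*s + 36 = s² + 36 = 36 + s²)
m(-3, 5)*16 + 5 = (36 + (-3)²)*16 + 5 = (36 + 9)*16 + 5 = 45*16 + 5 = 720 + 5 = 725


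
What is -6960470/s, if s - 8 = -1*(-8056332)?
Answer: -696047/805634 ≈ -0.86397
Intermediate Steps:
s = 8056340 (s = 8 - 1*(-8056332) = 8 + 8056332 = 8056340)
-6960470/s = -6960470/8056340 = -6960470*1/8056340 = -696047/805634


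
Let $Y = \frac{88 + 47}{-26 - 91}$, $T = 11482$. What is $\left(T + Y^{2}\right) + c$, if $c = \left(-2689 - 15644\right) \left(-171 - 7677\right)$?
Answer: $\frac{24317218579}{169} \approx 1.4389 \cdot 10^{8}$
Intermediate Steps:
$Y = - \frac{15}{13}$ ($Y = \frac{135}{-117} = 135 \left(- \frac{1}{117}\right) = - \frac{15}{13} \approx -1.1538$)
$c = 143877384$ ($c = \left(-18333\right) \left(-7848\right) = 143877384$)
$\left(T + Y^{2}\right) + c = \left(11482 + \left(- \frac{15}{13}\right)^{2}\right) + 143877384 = \left(11482 + \frac{225}{169}\right) + 143877384 = \frac{1940683}{169} + 143877384 = \frac{24317218579}{169}$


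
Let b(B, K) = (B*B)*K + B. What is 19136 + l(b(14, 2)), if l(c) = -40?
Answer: 19096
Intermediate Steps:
b(B, K) = B + K*B**2 (b(B, K) = B**2*K + B = K*B**2 + B = B + K*B**2)
19136 + l(b(14, 2)) = 19136 - 40 = 19096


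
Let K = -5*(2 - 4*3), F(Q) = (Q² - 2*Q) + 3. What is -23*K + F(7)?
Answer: -1112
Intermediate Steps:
F(Q) = 3 + Q² - 2*Q
K = 50 (K = -5*(2 - 12) = -5*(-10) = 50)
-23*K + F(7) = -23*50 + (3 + 7² - 2*7) = -1150 + (3 + 49 - 14) = -1150 + 38 = -1112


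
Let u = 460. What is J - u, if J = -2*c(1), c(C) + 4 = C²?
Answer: -454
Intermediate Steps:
c(C) = -4 + C²
J = 6 (J = -2*(-4 + 1²) = -2*(-4 + 1) = -2*(-3) = 6)
J - u = 6 - 1*460 = 6 - 460 = -454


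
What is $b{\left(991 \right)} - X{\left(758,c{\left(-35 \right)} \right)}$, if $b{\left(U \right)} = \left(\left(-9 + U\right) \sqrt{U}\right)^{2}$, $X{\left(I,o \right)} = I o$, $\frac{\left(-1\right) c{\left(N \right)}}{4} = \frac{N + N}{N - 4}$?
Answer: $\frac{37270370516}{39} \approx 9.5565 \cdot 10^{8}$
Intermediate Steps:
$c{\left(N \right)} = - \frac{8 N}{-4 + N}$ ($c{\left(N \right)} = - 4 \frac{N + N}{N - 4} = - 4 \frac{2 N}{-4 + N} = - \frac{8 N}{-4 + N}$)
$b{\left(U \right)} = U \left(-9 + U\right)^{2}$ ($b{\left(U \right)} = \left(\sqrt{U} \left(-9 + U\right)\right)^{2} = U \left(-9 + U\right)^{2}$)
$b{\left(991 \right)} - X{\left(758,c{\left(-35 \right)} \right)} = 991 \left(-9 + 991\right)^{2} - 758 \left(\left(-8\right) \left(-35\right) \frac{1}{-4 - 35}\right) = 991 \cdot 982^{2} - 758 \left(\left(-8\right) \left(-35\right) \frac{1}{-39}\right) = 991 \cdot 964324 - 758 \left(\left(-8\right) \left(-35\right) \left(- \frac{1}{39}\right)\right) = 955645084 - 758 \left(- \frac{280}{39}\right) = 955645084 - - \frac{212240}{39} = 955645084 + \frac{212240}{39} = \frac{37270370516}{39}$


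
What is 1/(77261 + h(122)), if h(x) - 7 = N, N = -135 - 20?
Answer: 1/77113 ≈ 1.2968e-5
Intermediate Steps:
N = -155
h(x) = -148 (h(x) = 7 - 155 = -148)
1/(77261 + h(122)) = 1/(77261 - 148) = 1/77113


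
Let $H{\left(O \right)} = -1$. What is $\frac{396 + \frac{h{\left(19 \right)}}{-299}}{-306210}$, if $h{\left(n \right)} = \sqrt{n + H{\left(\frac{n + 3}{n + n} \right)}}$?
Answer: $- \frac{66}{51035} + \frac{\sqrt{2}}{30518930} \approx -0.0012932$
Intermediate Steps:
$h{\left(n \right)} = \sqrt{-1 + n}$ ($h{\left(n \right)} = \sqrt{n - 1} = \sqrt{-1 + n}$)
$\frac{396 + \frac{h{\left(19 \right)}}{-299}}{-306210} = \frac{396 + \frac{\sqrt{-1 + 19}}{-299}}{-306210} = \left(396 - \frac{\sqrt{18}}{299}\right) \left(- \frac{1}{306210}\right) = \left(396 - \frac{3 \sqrt{2}}{299}\right) \left(- \frac{1}{306210}\right) = - \frac{66}{51035} + \frac{\sqrt{2}}{30518930}$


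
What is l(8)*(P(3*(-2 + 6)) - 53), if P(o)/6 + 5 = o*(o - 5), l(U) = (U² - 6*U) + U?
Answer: 10104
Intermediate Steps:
l(U) = U² - 5*U
P(o) = -30 + 6*o*(-5 + o) (P(o) = -30 + 6*(o*(o - 5)) = -30 + 6*(o*(-5 + o)) = -30 + 6*o*(-5 + o))
l(8)*(P(3*(-2 + 6)) - 53) = (8*(-5 + 8))*((-30 - 90*(-2 + 6) + 6*(3*(-2 + 6))²) - 53) = (8*3)*((-30 - 90*4 + 6*(3*4)²) - 53) = 24*((-30 - 30*12 + 6*12²) - 53) = 24*((-30 - 360 + 6*144) - 53) = 24*((-30 - 360 + 864) - 53) = 24*(474 - 53) = 24*421 = 10104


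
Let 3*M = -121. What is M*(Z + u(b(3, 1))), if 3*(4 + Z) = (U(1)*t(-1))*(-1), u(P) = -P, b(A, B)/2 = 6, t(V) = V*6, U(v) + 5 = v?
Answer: 968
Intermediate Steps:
U(v) = -5 + v
t(V) = 6*V
b(A, B) = 12 (b(A, B) = 2*6 = 12)
Z = -12 (Z = -4 + (((-5 + 1)*(6*(-1)))*(-1))/3 = -4 + (-4*(-6)*(-1))/3 = -4 + (24*(-1))/3 = -4 + (1/3)*(-24) = -4 - 8 = -12)
M = -121/3 (M = (1/3)*(-121) = -121/3 ≈ -40.333)
M*(Z + u(b(3, 1))) = -121*(-12 - 1*12)/3 = -121*(-12 - 12)/3 = -121/3*(-24) = 968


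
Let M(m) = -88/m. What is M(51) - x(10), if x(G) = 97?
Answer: -5035/51 ≈ -98.725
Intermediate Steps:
M(51) - x(10) = -88/51 - 1*97 = -88*1/51 - 97 = -88/51 - 97 = -5035/51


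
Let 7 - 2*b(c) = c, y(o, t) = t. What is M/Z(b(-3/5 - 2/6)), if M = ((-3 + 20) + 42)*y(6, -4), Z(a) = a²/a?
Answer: -7080/119 ≈ -59.496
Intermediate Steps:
b(c) = 7/2 - c/2
Z(a) = a
M = -236 (M = ((-3 + 20) + 42)*(-4) = (17 + 42)*(-4) = 59*(-4) = -236)
M/Z(b(-3/5 - 2/6)) = -236/(7/2 - (-3/5 - 2/6)/2) = -236/(7/2 - (-3*⅕ - 2*⅙)/2) = -236/(7/2 - (-⅗ - ⅓)/2) = -236/(7/2 - ½*(-14/15)) = -236/(7/2 + 7/15) = -236/119/30 = -236*30/119 = -7080/119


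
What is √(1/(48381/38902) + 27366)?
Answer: 2*√16014514352397/48381 ≈ 165.43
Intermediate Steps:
√(1/(48381/38902) + 27366) = √(38902/48381 + 27366) = √(1324033348/48381) = 2*√16014514352397/48381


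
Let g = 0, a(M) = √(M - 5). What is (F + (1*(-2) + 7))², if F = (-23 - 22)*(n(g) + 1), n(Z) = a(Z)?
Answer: -8525 + 3600*I*√5 ≈ -8525.0 + 8049.8*I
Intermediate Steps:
a(M) = √(-5 + M)
n(Z) = √(-5 + Z)
F = -45 - 45*I*√5 (F = (-23 - 22)*(√(-5 + 0) + 1) = -45*(√(-5) + 1) = -45*(I*√5 + 1) = -45*(1 + I*√5) = -45 - 45*I*√5 ≈ -45.0 - 100.62*I)
(F + (1*(-2) + 7))² = ((-45 - 45*I*√5) + (1*(-2) + 7))² = ((-45 - 45*I*√5) + (-2 + 7))² = ((-45 - 45*I*√5) + 5)² = (-40 - 45*I*√5)²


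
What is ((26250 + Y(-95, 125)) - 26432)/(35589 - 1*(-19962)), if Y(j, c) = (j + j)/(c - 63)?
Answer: -5737/1722081 ≈ -0.0033314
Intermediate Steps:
Y(j, c) = 2*j/(-63 + c) (Y(j, c) = (2*j)/(-63 + c) = 2*j/(-63 + c))
((26250 + Y(-95, 125)) - 26432)/(35589 - 1*(-19962)) = ((26250 + 2*(-95)/(-63 + 125)) - 26432)/(35589 - 1*(-19962)) = ((26250 + 2*(-95)/62) - 26432)/(35589 + 19962) = ((26250 + 2*(-95)*(1/62)) - 26432)/55551 = ((26250 - 95/31) - 26432)*(1/55551) = (813655/31 - 26432)*(1/55551) = -5737/31*1/55551 = -5737/1722081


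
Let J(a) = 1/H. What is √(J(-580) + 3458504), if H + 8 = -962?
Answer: √3254106412630/970 ≈ 1859.7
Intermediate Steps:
H = -970 (H = -8 - 962 = -970)
J(a) = -1/970 (J(a) = 1/(-970) = -1/970)
√(J(-580) + 3458504) = √(-1/970 + 3458504) = √(3354748879/970) = √3254106412630/970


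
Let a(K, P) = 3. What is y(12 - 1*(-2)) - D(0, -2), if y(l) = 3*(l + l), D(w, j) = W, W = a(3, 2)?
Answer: 81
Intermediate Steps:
W = 3
D(w, j) = 3
y(l) = 6*l (y(l) = 3*(2*l) = 6*l)
y(12 - 1*(-2)) - D(0, -2) = 6*(12 - 1*(-2)) - 1*3 = 6*(12 + 2) - 3 = 6*14 - 3 = 84 - 3 = 81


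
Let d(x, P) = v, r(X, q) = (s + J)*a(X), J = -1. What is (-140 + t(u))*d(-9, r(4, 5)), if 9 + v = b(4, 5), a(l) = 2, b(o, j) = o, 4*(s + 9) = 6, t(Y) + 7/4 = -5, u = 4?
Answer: 2935/4 ≈ 733.75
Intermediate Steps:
t(Y) = -27/4 (t(Y) = -7/4 - 5 = -27/4)
s = -15/2 (s = -9 + (¼)*6 = -9 + 3/2 = -15/2 ≈ -7.5000)
v = -5 (v = -9 + 4 = -5)
r(X, q) = -17 (r(X, q) = (-15/2 - 1)*2 = -17/2*2 = -17)
d(x, P) = -5
(-140 + t(u))*d(-9, r(4, 5)) = (-140 - 27/4)*(-5) = -587/4*(-5) = 2935/4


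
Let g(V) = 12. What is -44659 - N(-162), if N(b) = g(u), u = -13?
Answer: -44671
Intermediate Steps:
N(b) = 12
-44659 - N(-162) = -44659 - 1*12 = -44659 - 12 = -44671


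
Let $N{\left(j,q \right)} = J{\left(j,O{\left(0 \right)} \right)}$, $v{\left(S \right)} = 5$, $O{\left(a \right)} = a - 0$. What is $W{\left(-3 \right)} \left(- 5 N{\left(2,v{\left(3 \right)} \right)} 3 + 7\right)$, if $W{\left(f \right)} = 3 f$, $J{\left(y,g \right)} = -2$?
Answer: $-333$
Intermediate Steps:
$O{\left(a \right)} = a$ ($O{\left(a \right)} = a + 0 = a$)
$N{\left(j,q \right)} = -2$
$W{\left(-3 \right)} \left(- 5 N{\left(2,v{\left(3 \right)} \right)} 3 + 7\right) = 3 \left(-3\right) \left(\left(-5\right) \left(-2\right) 3 + 7\right) = - 9 \left(10 \cdot 3 + 7\right) = - 9 \left(30 + 7\right) = \left(-9\right) 37 = -333$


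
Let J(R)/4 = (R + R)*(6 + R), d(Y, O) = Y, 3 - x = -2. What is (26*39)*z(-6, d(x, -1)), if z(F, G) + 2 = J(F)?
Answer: -2028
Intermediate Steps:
x = 5 (x = 3 - 1*(-2) = 3 + 2 = 5)
J(R) = 8*R*(6 + R) (J(R) = 4*((R + R)*(6 + R)) = 4*((2*R)*(6 + R)) = 4*(2*R*(6 + R)) = 8*R*(6 + R))
z(F, G) = -2 + 8*F*(6 + F)
(26*39)*z(-6, d(x, -1)) = (26*39)*(-2 + 8*(-6)*(6 - 6)) = 1014*(-2 + 8*(-6)*0) = 1014*(-2 + 0) = 1014*(-2) = -2028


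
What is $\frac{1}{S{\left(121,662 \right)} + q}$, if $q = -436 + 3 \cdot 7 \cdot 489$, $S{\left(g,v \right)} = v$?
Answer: $\frac{1}{10495} \approx 9.5283 \cdot 10^{-5}$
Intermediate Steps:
$q = 9833$ ($q = -436 + 21 \cdot 489 = -436 + 10269 = 9833$)
$\frac{1}{S{\left(121,662 \right)} + q} = \frac{1}{662 + 9833} = \frac{1}{10495}$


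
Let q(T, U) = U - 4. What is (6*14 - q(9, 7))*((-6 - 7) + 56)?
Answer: 3483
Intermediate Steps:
q(T, U) = -4 + U
(6*14 - q(9, 7))*((-6 - 7) + 56) = (6*14 - (-4 + 7))*((-6 - 7) + 56) = (84 - 1*3)*(-13 + 56) = (84 - 3)*43 = 81*43 = 3483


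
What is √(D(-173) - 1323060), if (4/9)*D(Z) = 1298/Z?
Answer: I*√158393471946/346 ≈ 1150.3*I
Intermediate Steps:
D(Z) = 5841/(2*Z) (D(Z) = 9*(1298/Z)/4 = 5841/(2*Z))
√(D(-173) - 1323060) = √((5841/2)/(-173) - 1323060) = √((5841/2)*(-1/173) - 1323060) = √(-5841/346 - 1323060) = √(-457784601/346) = I*√158393471946/346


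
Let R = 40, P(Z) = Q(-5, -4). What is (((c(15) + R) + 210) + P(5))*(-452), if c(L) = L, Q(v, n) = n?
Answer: -117972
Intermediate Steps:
P(Z) = -4
(((c(15) + R) + 210) + P(5))*(-452) = (((15 + 40) + 210) - 4)*(-452) = ((55 + 210) - 4)*(-452) = (265 - 4)*(-452) = 261*(-452) = -117972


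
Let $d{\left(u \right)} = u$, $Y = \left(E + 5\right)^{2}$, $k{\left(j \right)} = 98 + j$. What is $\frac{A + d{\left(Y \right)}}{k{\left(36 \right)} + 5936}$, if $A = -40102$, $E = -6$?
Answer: $- \frac{40101}{6070} \approx -6.6064$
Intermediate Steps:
$Y = 1$ ($Y = \left(-6 + 5\right)^{2} = \left(-1\right)^{2} = 1$)
$\frac{A + d{\left(Y \right)}}{k{\left(36 \right)} + 5936} = \frac{-40102 + 1}{\left(98 + 36\right) + 5936} = - \frac{40101}{134 + 5936} = - \frac{40101}{6070}$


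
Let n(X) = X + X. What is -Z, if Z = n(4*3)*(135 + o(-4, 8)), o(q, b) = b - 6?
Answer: -3288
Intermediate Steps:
n(X) = 2*X
o(q, b) = -6 + b
Z = 3288 (Z = (2*(4*3))*(135 + (-6 + 8)) = (2*12)*(135 + 2) = 24*137 = 3288)
-Z = -1*3288 = -3288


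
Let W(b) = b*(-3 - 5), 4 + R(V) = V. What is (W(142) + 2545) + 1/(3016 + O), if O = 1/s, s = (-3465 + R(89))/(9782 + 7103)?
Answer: 2867934227/2035439 ≈ 1409.0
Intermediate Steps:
R(V) = -4 + V
W(b) = -8*b (W(b) = b*(-8) = -8*b)
s = -676/3377 (s = (-3465 + (-4 + 89))/(9782 + 7103) = (-3465 + 85)/16885 = -3380*1/16885 = -676/3377 ≈ -0.20018)
O = -3377/676 (O = 1/(-676/3377) = -3377/676 ≈ -4.9956)
(W(142) + 2545) + 1/(3016 + O) = (-8*142 + 2545) + 1/(3016 - 3377/676) = (-1136 + 2545) + 1/(2035439/676) = 1409 + 676/2035439 = 2867934227/2035439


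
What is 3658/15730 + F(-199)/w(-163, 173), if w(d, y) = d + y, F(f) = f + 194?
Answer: -4207/15730 ≈ -0.26745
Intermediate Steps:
F(f) = 194 + f
3658/15730 + F(-199)/w(-163, 173) = 3658/15730 + (194 - 199)/(-163 + 173) = 3658*(1/15730) - 5/10 = 1829/7865 - 5*⅒ = 1829/7865 - ½ = -4207/15730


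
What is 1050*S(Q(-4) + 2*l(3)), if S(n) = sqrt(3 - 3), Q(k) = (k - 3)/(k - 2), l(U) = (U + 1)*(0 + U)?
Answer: 0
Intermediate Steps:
l(U) = U*(1 + U) (l(U) = (1 + U)*U = U*(1 + U))
Q(k) = (-3 + k)/(-2 + k)
S(n) = 0 (S(n) = sqrt(0) = 0)
1050*S(Q(-4) + 2*l(3)) = 1050*0 = 0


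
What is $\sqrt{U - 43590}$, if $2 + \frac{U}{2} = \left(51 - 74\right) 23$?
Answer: $122 i \sqrt{3} \approx 211.31 i$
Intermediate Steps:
$U = -1062$ ($U = -4 + 2 \left(51 - 74\right) 23 = -4 + 2 \left(\left(-23\right) 23\right) = -4 + 2 \left(-529\right) = -4 - 1058 = -1062$)
$\sqrt{U - 43590} = \sqrt{-1062 - 43590} = \sqrt{-44652} = 122 i \sqrt{3}$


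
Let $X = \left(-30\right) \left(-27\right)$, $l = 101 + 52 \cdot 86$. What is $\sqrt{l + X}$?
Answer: $\sqrt{5383} \approx 73.369$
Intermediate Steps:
$l = 4573$ ($l = 101 + 4472 = 4573$)
$X = 810$
$\sqrt{l + X} = \sqrt{4573 + 810} = \sqrt{5383}$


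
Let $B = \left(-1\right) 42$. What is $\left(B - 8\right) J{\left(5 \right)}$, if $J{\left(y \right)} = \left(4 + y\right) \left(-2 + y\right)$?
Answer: $-1350$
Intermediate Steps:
$B = -42$
$J{\left(y \right)} = \left(-2 + y\right) \left(4 + y\right)$
$\left(B - 8\right) J{\left(5 \right)} = \left(-42 - 8\right) \left(-8 + 5^{2} + 2 \cdot 5\right) = - 50 \left(-8 + 25 + 10\right) = \left(-50\right) 27 = -1350$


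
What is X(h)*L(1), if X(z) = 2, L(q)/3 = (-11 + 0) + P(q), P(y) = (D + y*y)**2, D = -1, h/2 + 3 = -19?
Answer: -66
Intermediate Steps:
h = -44 (h = -6 + 2*(-19) = -6 - 38 = -44)
P(y) = (-1 + y**2)**2 (P(y) = (-1 + y*y)**2 = (-1 + y**2)**2)
L(q) = -33 + 3*(-1 + q**2)**2 (L(q) = 3*((-11 + 0) + (-1 + q**2)**2) = 3*(-11 + (-1 + q**2)**2) = -33 + 3*(-1 + q**2)**2)
X(h)*L(1) = 2*(-33 + 3*(-1 + 1**2)**2) = 2*(-33 + 3*(-1 + 1)**2) = 2*(-33 + 3*0**2) = 2*(-33 + 3*0) = 2*(-33 + 0) = 2*(-33) = -66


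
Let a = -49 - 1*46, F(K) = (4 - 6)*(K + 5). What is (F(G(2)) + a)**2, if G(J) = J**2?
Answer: 12769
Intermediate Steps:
F(K) = -10 - 2*K (F(K) = -2*(5 + K) = -10 - 2*K)
a = -95 (a = -49 - 46 = -95)
(F(G(2)) + a)**2 = ((-10 - 2*2**2) - 95)**2 = ((-10 - 2*4) - 95)**2 = ((-10 - 8) - 95)**2 = (-18 - 95)**2 = (-113)**2 = 12769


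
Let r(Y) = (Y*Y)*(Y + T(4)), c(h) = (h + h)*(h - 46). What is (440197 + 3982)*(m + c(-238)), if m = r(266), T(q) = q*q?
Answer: 8922834763304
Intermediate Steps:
T(q) = q**2
c(h) = 2*h*(-46 + h) (c(h) = (2*h)*(-46 + h) = 2*h*(-46 + h))
r(Y) = Y**2*(16 + Y) (r(Y) = (Y*Y)*(Y + 4**2) = Y**2*(Y + 16) = Y**2*(16 + Y))
m = 19953192 (m = 266**2*(16 + 266) = 70756*282 = 19953192)
(440197 + 3982)*(m + c(-238)) = (440197 + 3982)*(19953192 + 2*(-238)*(-46 - 238)) = 444179*(19953192 + 2*(-238)*(-284)) = 444179*(19953192 + 135184) = 444179*20088376 = 8922834763304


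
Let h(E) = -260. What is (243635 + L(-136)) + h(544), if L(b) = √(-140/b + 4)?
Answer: 243375 + 3*√646/34 ≈ 2.4338e+5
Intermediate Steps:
L(b) = √(4 - 140/b)
(243635 + L(-136)) + h(544) = (243635 + 2*√((-35 - 136)/(-136))) - 260 = (243635 + 2*√(-1/136*(-171))) - 260 = (243635 + 2*√(171/136)) - 260 = (243635 + 2*(3*√646/68)) - 260 = (243635 + 3*√646/34) - 260 = 243375 + 3*√646/34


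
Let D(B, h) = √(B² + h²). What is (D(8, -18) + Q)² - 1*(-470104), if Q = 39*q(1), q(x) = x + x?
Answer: 476576 + 312*√97 ≈ 4.7965e+5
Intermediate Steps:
q(x) = 2*x
Q = 78 (Q = 39*(2*1) = 39*2 = 78)
(D(8, -18) + Q)² - 1*(-470104) = (√(8² + (-18)²) + 78)² - 1*(-470104) = (√(64 + 324) + 78)² + 470104 = (√388 + 78)² + 470104 = (2*√97 + 78)² + 470104 = (78 + 2*√97)² + 470104 = 470104 + (78 + 2*√97)²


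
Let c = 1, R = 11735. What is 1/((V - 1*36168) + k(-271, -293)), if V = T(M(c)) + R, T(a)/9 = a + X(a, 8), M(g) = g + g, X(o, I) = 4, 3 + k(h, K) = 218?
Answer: -1/24164 ≈ -4.1384e-5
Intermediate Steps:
k(h, K) = 215 (k(h, K) = -3 + 218 = 215)
M(g) = 2*g
T(a) = 36 + 9*a (T(a) = 9*(a + 4) = 9*(4 + a) = 36 + 9*a)
V = 11789 (V = (36 + 9*(2*1)) + 11735 = (36 + 9*2) + 11735 = (36 + 18) + 11735 = 54 + 11735 = 11789)
1/((V - 1*36168) + k(-271, -293)) = 1/((11789 - 1*36168) + 215) = 1/((11789 - 36168) + 215) = 1/(-24379 + 215) = 1/(-24164) = -1/24164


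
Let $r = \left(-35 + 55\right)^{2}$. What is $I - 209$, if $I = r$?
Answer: $191$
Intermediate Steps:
$r = 400$ ($r = 20^{2} = 400$)
$I = 400$
$I - 209 = 400 - 209 = 191$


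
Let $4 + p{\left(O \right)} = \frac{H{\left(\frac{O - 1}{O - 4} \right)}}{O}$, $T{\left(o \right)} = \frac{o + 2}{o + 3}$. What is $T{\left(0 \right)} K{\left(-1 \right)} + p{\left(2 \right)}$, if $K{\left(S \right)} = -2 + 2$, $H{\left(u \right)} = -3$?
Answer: $- \frac{11}{2} \approx -5.5$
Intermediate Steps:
$T{\left(o \right)} = \frac{2 + o}{3 + o}$
$K{\left(S \right)} = 0$
$p{\left(O \right)} = -4 - \frac{3}{O}$
$T{\left(0 \right)} K{\left(-1 \right)} + p{\left(2 \right)} = \frac{2 + 0}{3 + 0} \cdot 0 - \left(4 + \frac{3}{2}\right) = \frac{1}{3} \cdot 2 \cdot 0 - \frac{11}{2} = \frac{2}{3} \cdot 0 - \frac{11}{2} = 0 - \frac{11}{2} = - \frac{11}{2}$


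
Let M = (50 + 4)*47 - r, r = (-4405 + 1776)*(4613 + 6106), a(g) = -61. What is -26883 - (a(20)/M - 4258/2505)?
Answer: -632587659610856/23532628815 ≈ -26881.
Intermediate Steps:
r = -28180251 (r = -2629*10719 = -28180251)
M = 28182789 (M = (50 + 4)*47 - 1*(-28180251) = 54*47 + 28180251 = 2538 + 28180251 = 28182789)
-26883 - (a(20)/M - 4258/2505) = -26883 - (-61/28182789 - 4258/2505) = -26883 - 1*(-40000822789/23532628815) = -26883 + 40000822789/23532628815 = -632587659610856/23532628815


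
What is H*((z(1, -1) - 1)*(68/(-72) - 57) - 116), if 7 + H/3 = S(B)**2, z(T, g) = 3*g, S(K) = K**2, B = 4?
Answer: 86486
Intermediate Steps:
H = 747 (H = -21 + 3*(4**2)**2 = -21 + 3*16**2 = -21 + 3*256 = -21 + 768 = 747)
H*((z(1, -1) - 1)*(68/(-72) - 57) - 116) = 747*((3*(-1) - 1)*(68/(-72) - 57) - 116) = 747*((-3 - 1)*(68*(-1/72) - 57) - 116) = 747*(-4*(-17/18 - 57) - 116) = 747*(-4*(-1043/18) - 116) = 747*(2086/9 - 116) = 747*(1042/9) = 86486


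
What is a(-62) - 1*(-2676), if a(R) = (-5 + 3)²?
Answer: 2680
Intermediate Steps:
a(R) = 4 (a(R) = (-2)² = 4)
a(-62) - 1*(-2676) = 4 - 1*(-2676) = 4 + 2676 = 2680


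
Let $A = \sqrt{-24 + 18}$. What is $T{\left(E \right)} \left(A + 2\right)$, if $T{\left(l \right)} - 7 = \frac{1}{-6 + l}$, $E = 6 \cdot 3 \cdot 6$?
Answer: $\frac{715}{51} + \frac{715 i \sqrt{6}}{102} \approx 14.02 + 17.17 i$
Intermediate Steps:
$E = 108$ ($E = 18 \cdot 6 = 108$)
$T{\left(l \right)} = 7 + \frac{1}{-6 + l}$
$A = i \sqrt{6}$ ($A = \sqrt{-6} = i \sqrt{6} \approx 2.4495 i$)
$T{\left(E \right)} \left(A + 2\right) = \frac{-41 + 7 \cdot 108}{-6 + 108} \left(i \sqrt{6} + 2\right) = \frac{-41 + 756}{102} \left(2 + i \sqrt{6}\right) = \frac{1}{102} \cdot 715 \left(2 + i \sqrt{6}\right) = \frac{715 \left(2 + i \sqrt{6}\right)}{102} = \frac{715}{51} + \frac{715 i \sqrt{6}}{102}$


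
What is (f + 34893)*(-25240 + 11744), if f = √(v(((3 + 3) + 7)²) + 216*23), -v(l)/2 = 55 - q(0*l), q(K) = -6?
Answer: -470915928 - 13496*√4846 ≈ -4.7186e+8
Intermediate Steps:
v(l) = -122 (v(l) = -2*(55 - 1*(-6)) = -2*(55 + 6) = -2*61 = -122)
f = √4846 (f = √(-122 + 216*23) = √(-122 + 4968) = √4846 ≈ 69.613)
(f + 34893)*(-25240 + 11744) = (√4846 + 34893)*(-25240 + 11744) = (34893 + √4846)*(-13496) = -470915928 - 13496*√4846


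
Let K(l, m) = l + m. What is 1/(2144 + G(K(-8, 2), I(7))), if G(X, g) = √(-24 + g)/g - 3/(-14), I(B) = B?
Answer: 60038/128734347 - 4*I*√17/128734347 ≈ 0.00046637 - 1.2811e-7*I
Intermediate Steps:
G(X, g) = 3/14 + √(-24 + g)/g (G(X, g) = √(-24 + g)/g - 3*(-1/14) = √(-24 + g)/g + 3/14 = 3/14 + √(-24 + g)/g)
1/(2144 + G(K(-8, 2), I(7))) = 1/(2144 + (3/14 + √(-24 + 7)/7)) = 1/(2144 + (3/14 + √(-17)/7)) = 1/(2144 + (3/14 + (I*√17)/7)) = 1/(2144 + (3/14 + I*√17/7)) = 1/(30019/14 + I*√17/7)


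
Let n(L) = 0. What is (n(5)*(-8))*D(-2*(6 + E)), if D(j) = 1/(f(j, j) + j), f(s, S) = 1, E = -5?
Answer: 0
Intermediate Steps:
D(j) = 1/(1 + j)
(n(5)*(-8))*D(-2*(6 + E)) = (0*(-8))/(1 - 2*(6 - 5)) = 0/(1 - 2*1) = 0/(1 - 2) = 0/(-1) = 0*(-1) = 0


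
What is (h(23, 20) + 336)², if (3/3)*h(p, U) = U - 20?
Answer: 112896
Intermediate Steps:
h(p, U) = -20 + U (h(p, U) = U - 20 = -20 + U)
(h(23, 20) + 336)² = ((-20 + 20) + 336)² = (0 + 336)² = 336² = 112896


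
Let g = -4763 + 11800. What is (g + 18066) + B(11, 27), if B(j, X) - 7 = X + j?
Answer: 25148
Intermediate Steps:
B(j, X) = 7 + X + j (B(j, X) = 7 + (X + j) = 7 + X + j)
g = 7037
(g + 18066) + B(11, 27) = (7037 + 18066) + (7 + 27 + 11) = 25103 + 45 = 25148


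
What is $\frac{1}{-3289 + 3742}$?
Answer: $\frac{1}{453} \approx 0.0022075$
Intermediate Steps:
$\frac{1}{-3289 + 3742} = \frac{1}{453}$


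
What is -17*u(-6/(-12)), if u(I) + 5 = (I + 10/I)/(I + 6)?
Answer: 408/13 ≈ 31.385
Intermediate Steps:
u(I) = -5 + (I + 10/I)/(6 + I) (u(I) = -5 + (I + 10/I)/(I + 6) = -5 + (I + 10/I)/(6 + I))
-17*u(-6/(-12)) = -34*(5 - (-90)/(-12) - 2*(-6/(-12))**2)/(((-6/(-12)))*(6 - 6/(-12))) = -34*(5 - (-90)*(-1)/12 - 2*(-6*(-1/12))**2)/(((-6*(-1/12)))*(6 - 6*(-1/12))) = -34*(5 - 15*1/2 - 2*(1/2)**2)/(1/2*(6 + 1/2)) = -34*2*(5 - 15/2 - 2*1/4)/13/2 = -34*2*2*(5 - 15/2 - 1/2)/13 = -34*2*2*(-3)/13 = -17*(-24/13) = 408/13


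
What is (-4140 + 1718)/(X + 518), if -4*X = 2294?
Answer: 4844/111 ≈ 43.640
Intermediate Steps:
X = -1147/2 (X = -¼*2294 = -1147/2 ≈ -573.50)
(-4140 + 1718)/(X + 518) = (-4140 + 1718)/(-1147/2 + 518) = -2422/(-111/2) = -2422*(-2/111) = 4844/111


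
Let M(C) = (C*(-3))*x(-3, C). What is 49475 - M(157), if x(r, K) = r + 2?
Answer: 49004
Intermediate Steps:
x(r, K) = 2 + r
M(C) = 3*C (M(C) = (C*(-3))*(2 - 3) = -3*C*(-1) = 3*C)
49475 - M(157) = 49475 - 3*157 = 49475 - 1*471 = 49475 - 471 = 49004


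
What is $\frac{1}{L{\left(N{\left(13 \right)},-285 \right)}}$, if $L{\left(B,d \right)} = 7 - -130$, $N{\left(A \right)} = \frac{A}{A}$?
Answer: $\frac{1}{137} \approx 0.0072993$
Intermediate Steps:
$N{\left(A \right)} = 1$
$L{\left(B,d \right)} = 137$ ($L{\left(B,d \right)} = 7 + 130 = 137$)
$\frac{1}{L{\left(N{\left(13 \right)},-285 \right)}} = \frac{1}{137}$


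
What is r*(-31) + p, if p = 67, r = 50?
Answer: -1483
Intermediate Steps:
r*(-31) + p = 50*(-31) + 67 = -1550 + 67 = -1483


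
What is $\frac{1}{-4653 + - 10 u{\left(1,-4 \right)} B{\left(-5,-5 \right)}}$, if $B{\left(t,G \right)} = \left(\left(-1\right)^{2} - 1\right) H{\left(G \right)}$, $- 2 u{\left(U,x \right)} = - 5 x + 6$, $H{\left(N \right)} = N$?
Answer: $- \frac{1}{4653} \approx -0.00021492$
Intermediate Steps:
$u{\left(U,x \right)} = -3 + \frac{5 x}{2}$ ($u{\left(U,x \right)} = - \frac{- 5 x + 6}{2} = - \frac{6 - 5 x}{2} = -3 + \frac{5 x}{2}$)
$B{\left(t,G \right)} = 0$ ($B{\left(t,G \right)} = \left(\left(-1\right)^{2} - 1\right) G = \left(1 - 1\right) G = 0 G = 0$)
$\frac{1}{-4653 + - 10 u{\left(1,-4 \right)} B{\left(-5,-5 \right)}} = \frac{1}{-4653 + - 10 \left(-3 + \frac{5}{2} \left(-4\right)\right) 0} = \frac{1}{-4653 + - 10 \left(-3 - 10\right) 0} = \frac{1}{-4653 + \left(-10\right) \left(-13\right) 0} = \frac{1}{-4653 + 130 \cdot 0} = \frac{1}{-4653 + 0} = \frac{1}{-4653} = - \frac{1}{4653}$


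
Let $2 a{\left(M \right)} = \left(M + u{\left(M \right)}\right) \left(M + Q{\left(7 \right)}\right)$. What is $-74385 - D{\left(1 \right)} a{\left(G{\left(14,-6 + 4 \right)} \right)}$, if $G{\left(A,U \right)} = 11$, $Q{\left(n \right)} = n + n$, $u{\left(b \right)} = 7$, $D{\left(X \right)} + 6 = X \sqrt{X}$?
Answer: $-73260$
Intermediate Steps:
$D{\left(X \right)} = -6 + X^{\frac{3}{2}}$ ($D{\left(X \right)} = -6 + X \sqrt{X} = -6 + X^{\frac{3}{2}}$)
$Q{\left(n \right)} = 2 n$
$a{\left(M \right)} = \frac{\left(7 + M\right) \left(14 + M\right)}{2}$ ($a{\left(M \right)} = \frac{\left(M + 7\right) \left(M + 2 \cdot 7\right)}{2} = \frac{\left(7 + M\right) \left(M + 14\right)}{2} = \frac{\left(7 + M\right) \left(14 + M\right)}{2}$)
$-74385 - D{\left(1 \right)} a{\left(G{\left(14,-6 + 4 \right)} \right)} = -74385 - \left(-6 + 1^{\frac{3}{2}}\right) \left(49 + \frac{11^{2}}{2} + \frac{21}{2} \cdot 11\right) = -74385 - \left(-6 + 1\right) \left(49 + \frac{1}{2} \cdot 121 + \frac{231}{2}\right) = -74385 - - 5 \left(49 + \frac{121}{2} + \frac{231}{2}\right) = -74385 - \left(-5\right) 225 = -74385 - -1125 = -74385 + 1125 = -73260$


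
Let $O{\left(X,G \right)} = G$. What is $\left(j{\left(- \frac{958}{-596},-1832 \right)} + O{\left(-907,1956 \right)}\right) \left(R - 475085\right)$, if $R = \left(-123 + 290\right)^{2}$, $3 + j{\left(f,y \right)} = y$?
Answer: $-54110716$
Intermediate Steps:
$j{\left(f,y \right)} = -3 + y$
$R = 27889$ ($R = 167^{2} = 27889$)
$\left(j{\left(- \frac{958}{-596},-1832 \right)} + O{\left(-907,1956 \right)}\right) \left(R - 475085\right) = \left(\left(-3 - 1832\right) + 1956\right) \left(27889 - 475085\right) = \left(-1835 + 1956\right) \left(-447196\right) = 121 \left(-447196\right) = -54110716$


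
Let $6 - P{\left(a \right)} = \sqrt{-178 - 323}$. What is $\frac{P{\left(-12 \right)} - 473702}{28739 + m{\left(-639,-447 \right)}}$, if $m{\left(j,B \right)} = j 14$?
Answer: $- \frac{473696}{19793} - \frac{i \sqrt{501}}{19793} \approx -23.932 - 0.0011309 i$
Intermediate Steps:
$P{\left(a \right)} = 6 - i \sqrt{501}$ ($P{\left(a \right)} = 6 - \sqrt{-178 - 323} = 6 - \sqrt{-501} = 6 - i \sqrt{501}$)
$m{\left(j,B \right)} = 14 j$
$\frac{P{\left(-12 \right)} - 473702}{28739 + m{\left(-639,-447 \right)}} = \frac{\left(6 - i \sqrt{501}\right) - 473702}{28739 + 14 \left(-639\right)} = \frac{-473696 - i \sqrt{501}}{28739 - 8946} = \frac{-473696 - i \sqrt{501}}{19793} = \left(-473696 - i \sqrt{501}\right) \frac{1}{19793} = - \frac{473696}{19793} - \frac{i \sqrt{501}}{19793}$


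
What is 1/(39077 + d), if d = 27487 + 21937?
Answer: 1/88501 ≈ 1.1299e-5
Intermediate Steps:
d = 49424
1/(39077 + d) = 1/(39077 + 49424) = 1/88501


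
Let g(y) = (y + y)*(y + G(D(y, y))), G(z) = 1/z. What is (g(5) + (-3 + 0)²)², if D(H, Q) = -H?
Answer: 3249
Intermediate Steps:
g(y) = 2*y*(y - 1/y) (g(y) = (y + y)*(y + 1/(-y)) = (2*y)*(y - 1/y) = 2*y*(y - 1/y))
(g(5) + (-3 + 0)²)² = ((-2 + 2*5²) + (-3 + 0)²)² = ((-2 + 2*25) + (-3)²)² = ((-2 + 50) + 9)² = (48 + 9)² = 57² = 3249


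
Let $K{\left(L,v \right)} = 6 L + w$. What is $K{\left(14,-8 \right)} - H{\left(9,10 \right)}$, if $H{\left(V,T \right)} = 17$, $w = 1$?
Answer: $68$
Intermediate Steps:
$K{\left(L,v \right)} = 1 + 6 L$ ($K{\left(L,v \right)} = 6 L + 1 = 1 + 6 L$)
$K{\left(14,-8 \right)} - H{\left(9,10 \right)} = \left(1 + 6 \cdot 14\right) - 17 = \left(1 + 84\right) - 17 = 85 - 17 = 68$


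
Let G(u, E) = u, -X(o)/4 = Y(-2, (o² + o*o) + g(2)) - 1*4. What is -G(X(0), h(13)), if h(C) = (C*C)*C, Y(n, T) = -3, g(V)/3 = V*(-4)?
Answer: -28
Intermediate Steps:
g(V) = -12*V (g(V) = 3*(V*(-4)) = 3*(-4*V) = -12*V)
h(C) = C³ (h(C) = C²*C = C³)
X(o) = 28 (X(o) = -4*(-3 - 1*4) = -4*(-3 - 4) = -4*(-7) = 28)
-G(X(0), h(13)) = -1*28 = -28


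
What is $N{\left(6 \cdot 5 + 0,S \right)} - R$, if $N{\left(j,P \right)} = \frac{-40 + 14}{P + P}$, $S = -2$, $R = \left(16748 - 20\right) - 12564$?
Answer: $- \frac{8315}{2} \approx -4157.5$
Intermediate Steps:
$R = 4164$ ($R = 16728 - 12564 = 4164$)
$N{\left(j,P \right)} = - \frac{13}{P}$ ($N{\left(j,P \right)} = - \frac{26}{2 P} = - 26 \frac{1}{2 P} = - \frac{13}{P}$)
$N{\left(6 \cdot 5 + 0,S \right)} - R = - \frac{13}{-2} - 4164 = \left(-13\right) \left(- \frac{1}{2}\right) - 4164 = \frac{13}{2} - 4164 = - \frac{8315}{2}$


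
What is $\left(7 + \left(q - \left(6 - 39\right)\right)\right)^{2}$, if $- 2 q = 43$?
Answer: $\frac{1369}{4} \approx 342.25$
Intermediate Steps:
$q = - \frac{43}{2}$ ($q = \left(- \frac{1}{2}\right) 43 = - \frac{43}{2} \approx -21.5$)
$\left(7 + \left(q - \left(6 - 39\right)\right)\right)^{2} = \left(7 - - \frac{23}{2}\right)^{2} = \left(7 + \left(- \frac{43}{2} + 33\right)\right)^{2} = \left(7 + \frac{23}{2}\right)^{2} = \left(\frac{37}{2}\right)^{2} = \frac{1369}{4}$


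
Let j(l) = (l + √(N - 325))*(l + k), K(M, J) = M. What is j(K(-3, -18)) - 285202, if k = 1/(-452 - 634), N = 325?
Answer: -103239865/362 ≈ -2.8519e+5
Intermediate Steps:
k = -1/1086 (k = 1/(-1086) = -1/1086 ≈ -0.00092081)
j(l) = l*(-1/1086 + l) (j(l) = (l + √(325 - 325))*(l - 1/1086) = (l + √0)*(-1/1086 + l) = (l + 0)*(-1/1086 + l) = l*(-1/1086 + l))
j(K(-3, -18)) - 285202 = -3*(-1/1086 - 3) - 285202 = -3*(-3259/1086) - 285202 = 3259/362 - 285202 = -103239865/362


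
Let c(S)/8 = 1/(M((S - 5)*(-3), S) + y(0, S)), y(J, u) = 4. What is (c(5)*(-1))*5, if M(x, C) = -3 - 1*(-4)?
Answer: -8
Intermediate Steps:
M(x, C) = 1 (M(x, C) = -3 + 4 = 1)
c(S) = 8/5 (c(S) = 8/(1 + 4) = 8/5)
(c(5)*(-1))*5 = ((8/5)*(-1))*5 = -8/5*5 = -8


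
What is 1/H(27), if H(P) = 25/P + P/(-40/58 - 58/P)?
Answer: -59994/515257 ≈ -0.11644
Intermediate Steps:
H(P) = 25/P + P/(-20/29 - 58/P) (H(P) = 25/P + P/(-40*1/58 - 58/P) = 25/P + P/(-20/29 - 58/P))
1/H(27) = 1/((½)*(42050 - 29*27³ + 500*27)/(27*(841 + 10*27))) = 1/((½)*(1/27)*(42050 - 29*19683 + 13500)/(841 + 270)) = 1/((½)*(1/27)*(42050 - 570807 + 13500)/1111) = 1/((½)*(1/27)*(1/1111)*(-515257)) = 1/(-515257/59994) = -59994/515257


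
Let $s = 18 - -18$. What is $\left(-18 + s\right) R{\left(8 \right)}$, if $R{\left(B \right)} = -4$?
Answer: $-72$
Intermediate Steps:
$s = 36$ ($s = 18 + 18 = 36$)
$\left(-18 + s\right) R{\left(8 \right)} = \left(-18 + 36\right) \left(-4\right) = 18 \left(-4\right) = -72$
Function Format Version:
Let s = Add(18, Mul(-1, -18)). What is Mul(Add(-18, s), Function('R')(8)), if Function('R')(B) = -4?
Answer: -72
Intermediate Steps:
s = 36 (s = Add(18, 18) = 36)
Mul(Add(-18, s), Function('R')(8)) = Mul(Add(-18, 36), -4) = Mul(18, -4) = -72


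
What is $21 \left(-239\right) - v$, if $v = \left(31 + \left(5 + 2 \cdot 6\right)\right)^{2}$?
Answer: $-7323$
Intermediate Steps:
$v = 2304$ ($v = \left(31 + \left(5 + 12\right)\right)^{2} = \left(31 + 17\right)^{2} = 48^{2} = 2304$)
$21 \left(-239\right) - v = 21 \left(-239\right) - 2304 = -5019 - 2304 = -7323$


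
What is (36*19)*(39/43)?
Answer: 26676/43 ≈ 620.37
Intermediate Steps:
(36*19)*(39/43) = 684*(39*(1/43)) = 684*(39/43) = 26676/43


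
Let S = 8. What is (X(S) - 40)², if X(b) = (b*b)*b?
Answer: 222784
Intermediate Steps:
X(b) = b³ (X(b) = b²*b = b³)
(X(S) - 40)² = (8³ - 40)² = (512 - 40)² = 472² = 222784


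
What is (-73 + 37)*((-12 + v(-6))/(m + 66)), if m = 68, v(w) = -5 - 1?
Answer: 324/67 ≈ 4.8358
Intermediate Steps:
v(w) = -6
(-73 + 37)*((-12 + v(-6))/(m + 66)) = (-73 + 37)*((-12 - 6)/(68 + 66)) = -(-648)/134 = -36*(-9/67) = 324/67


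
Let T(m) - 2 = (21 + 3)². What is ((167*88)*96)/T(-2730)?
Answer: 705408/289 ≈ 2440.9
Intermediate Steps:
T(m) = 578 (T(m) = 2 + (21 + 3)² = 2 + 24² = 2 + 576 = 578)
((167*88)*96)/T(-2730) = ((167*88)*96)/578 = (14696*96)*(1/578) = 1410816*(1/578) = 705408/289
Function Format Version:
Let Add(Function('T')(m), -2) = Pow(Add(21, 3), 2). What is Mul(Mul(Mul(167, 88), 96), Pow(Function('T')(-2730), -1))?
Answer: Rational(705408, 289) ≈ 2440.9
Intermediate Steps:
Function('T')(m) = 578 (Function('T')(m) = Add(2, Pow(Add(21, 3), 2)) = Add(2, Pow(24, 2)) = Add(2, 576) = 578)
Mul(Mul(Mul(167, 88), 96), Pow(Function('T')(-2730), -1)) = Mul(Mul(Mul(167, 88), 96), Pow(578, -1)) = Mul(Mul(14696, 96), Rational(1, 578)) = Mul(1410816, Rational(1, 578)) = Rational(705408, 289)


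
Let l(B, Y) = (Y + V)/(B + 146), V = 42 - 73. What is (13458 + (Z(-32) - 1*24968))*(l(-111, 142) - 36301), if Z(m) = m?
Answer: 14663233808/35 ≈ 4.1895e+8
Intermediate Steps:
V = -31
l(B, Y) = (-31 + Y)/(146 + B) (l(B, Y) = (Y - 31)/(B + 146) = (-31 + Y)/(146 + B))
(13458 + (Z(-32) - 1*24968))*(l(-111, 142) - 36301) = (13458 + (-32 - 1*24968))*((-31 + 142)/(146 - 111) - 36301) = (13458 + (-32 - 24968))*(111/35 - 36301) = (13458 - 25000)*((1/35)*111 - 36301) = -11542*(111/35 - 36301) = -11542*(-1270424/35) = 14663233808/35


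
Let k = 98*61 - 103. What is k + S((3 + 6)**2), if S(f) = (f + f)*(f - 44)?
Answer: 11869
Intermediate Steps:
k = 5875 (k = 5978 - 103 = 5875)
S(f) = 2*f*(-44 + f) (S(f) = (2*f)*(-44 + f) = 2*f*(-44 + f))
k + S((3 + 6)**2) = 5875 + 2*(3 + 6)**2*(-44 + (3 + 6)**2) = 5875 + 2*9**2*(-44 + 9**2) = 5875 + 2*81*(-44 + 81) = 5875 + 2*81*37 = 5875 + 5994 = 11869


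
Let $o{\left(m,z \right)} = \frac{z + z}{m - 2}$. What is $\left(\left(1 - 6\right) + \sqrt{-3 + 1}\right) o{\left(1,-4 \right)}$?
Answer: $-40 + 8 i \sqrt{2} \approx -40.0 + 11.314 i$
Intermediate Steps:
$o{\left(m,z \right)} = \frac{2 z}{-2 + m}$
$\left(\left(1 - 6\right) + \sqrt{-3 + 1}\right) o{\left(1,-4 \right)} = \left(\left(1 - 6\right) + \sqrt{-3 + 1}\right) 2 \left(-4\right) \frac{1}{-2 + 1} = \left(-5 + \sqrt{-2}\right) 2 \left(-4\right) \frac{1}{-1} = \left(-5 + i \sqrt{2}\right) 2 \left(-4\right) \left(-1\right) = \left(-5 + i \sqrt{2}\right) 8 = -40 + 8 i \sqrt{2}$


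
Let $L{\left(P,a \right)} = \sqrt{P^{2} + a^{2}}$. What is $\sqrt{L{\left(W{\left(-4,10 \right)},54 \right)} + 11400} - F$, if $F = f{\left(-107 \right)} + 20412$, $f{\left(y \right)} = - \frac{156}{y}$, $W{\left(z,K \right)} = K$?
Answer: $- \frac{2184240}{107} + \sqrt{11400 + 2 \sqrt{754}} \approx -20306.0$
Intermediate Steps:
$F = \frac{2184240}{107}$ ($F = - \frac{156}{-107} + 20412 = \left(-156\right) \left(- \frac{1}{107}\right) + 20412 = \frac{156}{107} + 20412 = \frac{2184240}{107} \approx 20413.0$)
$\sqrt{L{\left(W{\left(-4,10 \right)},54 \right)} + 11400} - F = \sqrt{\sqrt{10^{2} + 54^{2}} + 11400} - \frac{2184240}{107} = \sqrt{\sqrt{100 + 2916} + 11400} - \frac{2184240}{107} = \sqrt{\sqrt{3016} + 11400} - \frac{2184240}{107} = \sqrt{2 \sqrt{754} + 11400} - \frac{2184240}{107} = \sqrt{11400 + 2 \sqrt{754}} - \frac{2184240}{107} = - \frac{2184240}{107} + \sqrt{11400 + 2 \sqrt{754}}$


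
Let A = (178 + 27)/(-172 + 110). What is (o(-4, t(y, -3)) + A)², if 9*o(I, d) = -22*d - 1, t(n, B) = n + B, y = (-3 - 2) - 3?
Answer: 171531409/311364 ≈ 550.90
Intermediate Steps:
y = -8 (y = -5 - 3 = -8)
t(n, B) = B + n
A = -205/62 (A = 205/(-62) = 205*(-1/62) = -205/62 ≈ -3.3064)
o(I, d) = -⅑ - 22*d/9 (o(I, d) = (-22*d - 1)/9 = (-1 - 22*d)/9 = -⅑ - 22*d/9)
(o(-4, t(y, -3)) + A)² = ((-⅑ - 22*(-3 - 8)/9) - 205/62)² = ((-⅑ - 22/9*(-11)) - 205/62)² = ((-⅑ + 242/9) - 205/62)² = (241/9 - 205/62)² = (13097/558)² = 171531409/311364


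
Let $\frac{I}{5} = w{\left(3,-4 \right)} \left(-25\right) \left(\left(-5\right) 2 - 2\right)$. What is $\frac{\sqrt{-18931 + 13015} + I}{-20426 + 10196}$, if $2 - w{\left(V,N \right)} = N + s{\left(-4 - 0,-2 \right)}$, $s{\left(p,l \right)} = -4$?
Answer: $- \frac{500}{341} - \frac{i \sqrt{1479}}{5115} \approx -1.4663 - 0.0075186 i$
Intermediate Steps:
$w{\left(V,N \right)} = 6 - N$ ($w{\left(V,N \right)} = 2 - \left(N - 4\right) = 2 - \left(-4 + N\right) = 6 - N$)
$I = 15000$ ($I = 5 \left(6 - -4\right) \left(-25\right) \left(\left(-5\right) 2 - 2\right) = 5 \left(6 + 4\right) \left(-25\right) \left(-10 - 2\right) = 5 \cdot 10 \left(-25\right) \left(-12\right) = 5 \left(\left(-250\right) \left(-12\right)\right) = 5 \cdot 3000 = 15000$)
$\frac{\sqrt{-18931 + 13015} + I}{-20426 + 10196} = \frac{\sqrt{-18931 + 13015} + 15000}{-20426 + 10196} = \frac{\sqrt{-5916} + 15000}{-10230} = \left(2 i \sqrt{1479} + 15000\right) \left(- \frac{1}{10230}\right) = \left(15000 + 2 i \sqrt{1479}\right) \left(- \frac{1}{10230}\right) = - \frac{500}{341} - \frac{i \sqrt{1479}}{5115}$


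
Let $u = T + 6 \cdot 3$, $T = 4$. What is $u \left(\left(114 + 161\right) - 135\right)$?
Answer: $3080$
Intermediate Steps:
$u = 22$ ($u = 4 + 6 \cdot 3 = 4 + 18 = 22$)
$u \left(\left(114 + 161\right) - 135\right) = 22 \left(\left(114 + 161\right) - 135\right) = 22 \left(275 - 135\right) = 22 \cdot 140 = 3080$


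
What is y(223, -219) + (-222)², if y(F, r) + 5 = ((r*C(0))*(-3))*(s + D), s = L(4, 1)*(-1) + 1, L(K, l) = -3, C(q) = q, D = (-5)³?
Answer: 49279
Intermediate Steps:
D = -125
s = 4 (s = -3*(-1) + 1 = 3 + 1 = 4)
y(F, r) = -5 (y(F, r) = -5 + ((r*0)*(-3))*(4 - 125) = -5 + (0*(-3))*(-121) = -5 + 0*(-121) = -5 + 0 = -5)
y(223, -219) + (-222)² = -5 + (-222)² = -5 + 49284 = 49279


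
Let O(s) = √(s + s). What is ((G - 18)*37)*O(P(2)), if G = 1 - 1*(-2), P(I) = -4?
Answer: -1110*I*√2 ≈ -1569.8*I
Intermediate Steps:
O(s) = √2*√s (O(s) = √(2*s) = √2*√s)
G = 3 (G = 1 + 2 = 3)
((G - 18)*37)*O(P(2)) = ((3 - 18)*37)*(√2*√(-4)) = (-15*37)*(√2*(2*I)) = -1110*I*√2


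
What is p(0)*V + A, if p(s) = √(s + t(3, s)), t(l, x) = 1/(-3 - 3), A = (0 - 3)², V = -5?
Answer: 9 - 5*I*√6/6 ≈ 9.0 - 2.0412*I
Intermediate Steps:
A = 9 (A = (-3)² = 9)
t(l, x) = -⅙ (t(l, x) = 1/(-6) = -⅙)
p(s) = √(-⅙ + s) (p(s) = √(s - ⅙) = √(-⅙ + s))
p(0)*V + A = (√(-6 + 36*0)/6)*(-5) + 9 = (√(-6 + 0)/6)*(-5) + 9 = (√(-6)/6)*(-5) + 9 = ((I*√6)/6)*(-5) + 9 = (I*√6/6)*(-5) + 9 = -5*I*√6/6 + 9 = 9 - 5*I*√6/6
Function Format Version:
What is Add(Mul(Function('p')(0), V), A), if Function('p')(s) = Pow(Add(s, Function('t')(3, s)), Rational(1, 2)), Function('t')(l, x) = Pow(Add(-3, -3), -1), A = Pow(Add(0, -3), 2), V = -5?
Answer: Add(9, Mul(Rational(-5, 6), I, Pow(6, Rational(1, 2)))) ≈ Add(9.0000, Mul(-2.0412, I))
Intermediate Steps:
A = 9 (A = Pow(-3, 2) = 9)
Function('t')(l, x) = Rational(-1, 6) (Function('t')(l, x) = Pow(-6, -1) = Rational(-1, 6))
Function('p')(s) = Pow(Add(Rational(-1, 6), s), Rational(1, 2)) (Function('p')(s) = Pow(Add(s, Rational(-1, 6)), Rational(1, 2)) = Pow(Add(Rational(-1, 6), s), Rational(1, 2)))
Add(Mul(Function('p')(0), V), A) = Add(Mul(Mul(Rational(1, 6), Pow(Add(-6, Mul(36, 0)), Rational(1, 2))), -5), 9) = Add(Mul(Mul(Rational(1, 6), Pow(Add(-6, 0), Rational(1, 2))), -5), 9) = Add(Mul(Mul(Rational(1, 6), Pow(-6, Rational(1, 2))), -5), 9) = Add(Mul(Mul(Rational(1, 6), Mul(I, Pow(6, Rational(1, 2)))), -5), 9) = Add(Mul(Mul(Rational(1, 6), I, Pow(6, Rational(1, 2))), -5), 9) = Add(Mul(Rational(-5, 6), I, Pow(6, Rational(1, 2))), 9) = Add(9, Mul(Rational(-5, 6), I, Pow(6, Rational(1, 2))))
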